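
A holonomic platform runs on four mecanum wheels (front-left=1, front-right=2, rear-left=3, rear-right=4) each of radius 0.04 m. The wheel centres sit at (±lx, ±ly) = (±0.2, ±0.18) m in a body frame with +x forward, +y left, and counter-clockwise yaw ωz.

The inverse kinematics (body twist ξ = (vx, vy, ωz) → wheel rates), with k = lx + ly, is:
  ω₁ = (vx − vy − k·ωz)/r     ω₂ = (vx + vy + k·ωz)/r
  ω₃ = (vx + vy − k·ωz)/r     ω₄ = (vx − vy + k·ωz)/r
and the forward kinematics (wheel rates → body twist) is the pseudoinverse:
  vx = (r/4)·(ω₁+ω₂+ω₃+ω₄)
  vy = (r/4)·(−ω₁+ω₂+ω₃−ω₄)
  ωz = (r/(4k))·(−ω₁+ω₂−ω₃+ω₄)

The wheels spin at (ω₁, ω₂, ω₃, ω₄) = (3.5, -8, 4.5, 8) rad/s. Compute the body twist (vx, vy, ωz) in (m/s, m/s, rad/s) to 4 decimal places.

(0.0800, -0.1500, -0.2105)

k = lx + ly = 0.2 + 0.18 = 0.3800
ω₁+ω₂+ω₃+ω₄ = 8.0000  →  vx = (0.04/4)·8.0000 = 0.0800
−ω₁+ω₂+ω₃−ω₄ = -15.0000  →  vy = (0.04/4)·-15.0000 = -0.1500
−ω₁+ω₂−ω₃+ω₄ = -8.0000  →  ωz = (0.04/1.5200)·-8.0000 = -0.2105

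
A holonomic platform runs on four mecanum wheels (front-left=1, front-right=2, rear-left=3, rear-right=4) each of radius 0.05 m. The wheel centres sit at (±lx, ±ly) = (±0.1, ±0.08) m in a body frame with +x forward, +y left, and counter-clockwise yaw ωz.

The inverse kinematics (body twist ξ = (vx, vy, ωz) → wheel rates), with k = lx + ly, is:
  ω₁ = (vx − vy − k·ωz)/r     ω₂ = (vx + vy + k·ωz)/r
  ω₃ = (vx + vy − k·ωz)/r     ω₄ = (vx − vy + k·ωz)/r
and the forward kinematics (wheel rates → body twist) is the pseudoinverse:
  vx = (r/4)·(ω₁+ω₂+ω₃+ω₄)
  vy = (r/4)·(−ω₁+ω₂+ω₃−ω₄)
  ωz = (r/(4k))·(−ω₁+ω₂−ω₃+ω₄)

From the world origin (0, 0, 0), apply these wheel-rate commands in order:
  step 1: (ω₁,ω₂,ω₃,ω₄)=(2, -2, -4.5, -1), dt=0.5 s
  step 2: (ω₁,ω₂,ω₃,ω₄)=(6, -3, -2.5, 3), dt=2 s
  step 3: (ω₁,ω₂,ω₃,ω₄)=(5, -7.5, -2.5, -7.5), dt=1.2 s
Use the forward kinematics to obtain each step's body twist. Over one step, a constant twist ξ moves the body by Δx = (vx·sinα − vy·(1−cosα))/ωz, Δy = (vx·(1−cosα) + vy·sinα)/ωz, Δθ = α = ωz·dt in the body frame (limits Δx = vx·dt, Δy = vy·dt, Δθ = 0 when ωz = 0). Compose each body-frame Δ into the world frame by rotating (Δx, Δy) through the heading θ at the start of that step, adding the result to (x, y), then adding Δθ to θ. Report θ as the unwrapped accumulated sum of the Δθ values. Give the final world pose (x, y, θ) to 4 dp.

(-0.1973, -0.2882, -1.9618)

step 1: ξ=(vx,vy,ωz)=(-0.0688, -0.0938, -0.0347), dt=0.5 → body Δ=(-0.0348, -0.0466, -0.0174) → world pose (-0.0348, -0.0466, -0.0174)
step 2: ξ=(vx,vy,ωz)=(0.0438, -0.1813, -0.2431), dt=2.0 → body Δ=(-0.0023, -0.3692, -0.4861) → world pose (-0.0435, -0.4157, -0.5035)
step 3: ξ=(vx,vy,ωz)=(-0.1562, -0.0938, -1.2153), dt=1.2 → body Δ=(-0.1962, 0.0375, -1.4583) → world pose (-0.1973, -0.2882, -1.9618)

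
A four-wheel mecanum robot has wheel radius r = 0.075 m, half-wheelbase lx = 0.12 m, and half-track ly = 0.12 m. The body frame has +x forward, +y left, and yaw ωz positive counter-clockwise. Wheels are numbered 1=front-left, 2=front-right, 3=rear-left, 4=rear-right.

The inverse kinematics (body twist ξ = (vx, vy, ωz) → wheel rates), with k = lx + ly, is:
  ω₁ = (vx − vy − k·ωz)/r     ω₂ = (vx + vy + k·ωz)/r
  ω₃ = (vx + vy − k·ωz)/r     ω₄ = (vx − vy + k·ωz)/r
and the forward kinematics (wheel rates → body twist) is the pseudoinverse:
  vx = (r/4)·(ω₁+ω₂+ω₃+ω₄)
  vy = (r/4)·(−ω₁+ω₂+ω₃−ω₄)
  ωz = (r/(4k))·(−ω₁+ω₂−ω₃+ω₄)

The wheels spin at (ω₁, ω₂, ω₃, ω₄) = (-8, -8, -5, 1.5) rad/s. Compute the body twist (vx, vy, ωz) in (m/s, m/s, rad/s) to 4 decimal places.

(-0.3656, -0.1219, 0.5078)

k = lx + ly = 0.12 + 0.12 = 0.2400
ω₁+ω₂+ω₃+ω₄ = -19.5000  →  vx = (0.075/4)·-19.5000 = -0.3656
−ω₁+ω₂+ω₃−ω₄ = -6.5000  →  vy = (0.075/4)·-6.5000 = -0.1219
−ω₁+ω₂−ω₃+ω₄ = 6.5000  →  ωz = (0.075/0.9600)·6.5000 = 0.5078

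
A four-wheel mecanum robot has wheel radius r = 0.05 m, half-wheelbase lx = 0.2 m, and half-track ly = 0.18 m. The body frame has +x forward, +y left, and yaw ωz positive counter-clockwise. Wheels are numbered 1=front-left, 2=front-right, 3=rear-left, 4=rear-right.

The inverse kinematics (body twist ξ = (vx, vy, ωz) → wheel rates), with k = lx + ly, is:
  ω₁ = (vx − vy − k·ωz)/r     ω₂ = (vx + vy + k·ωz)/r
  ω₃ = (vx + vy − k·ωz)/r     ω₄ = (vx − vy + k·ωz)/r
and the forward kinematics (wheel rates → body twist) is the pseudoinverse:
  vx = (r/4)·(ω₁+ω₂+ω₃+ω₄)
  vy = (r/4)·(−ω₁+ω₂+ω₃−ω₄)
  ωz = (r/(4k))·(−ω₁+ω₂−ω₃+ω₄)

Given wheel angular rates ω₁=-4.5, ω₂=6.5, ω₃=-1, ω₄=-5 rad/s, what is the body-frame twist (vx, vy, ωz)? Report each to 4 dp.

k = lx + ly = 0.2 + 0.18 = 0.3800
ω₁+ω₂+ω₃+ω₄ = -4.0000  →  vx = (0.05/4)·-4.0000 = -0.0500
−ω₁+ω₂+ω₃−ω₄ = 15.0000  →  vy = (0.05/4)·15.0000 = 0.1875
−ω₁+ω₂−ω₃+ω₄ = 7.0000  →  ωz = (0.05/1.5200)·7.0000 = 0.2303

(-0.0500, 0.1875, 0.2303)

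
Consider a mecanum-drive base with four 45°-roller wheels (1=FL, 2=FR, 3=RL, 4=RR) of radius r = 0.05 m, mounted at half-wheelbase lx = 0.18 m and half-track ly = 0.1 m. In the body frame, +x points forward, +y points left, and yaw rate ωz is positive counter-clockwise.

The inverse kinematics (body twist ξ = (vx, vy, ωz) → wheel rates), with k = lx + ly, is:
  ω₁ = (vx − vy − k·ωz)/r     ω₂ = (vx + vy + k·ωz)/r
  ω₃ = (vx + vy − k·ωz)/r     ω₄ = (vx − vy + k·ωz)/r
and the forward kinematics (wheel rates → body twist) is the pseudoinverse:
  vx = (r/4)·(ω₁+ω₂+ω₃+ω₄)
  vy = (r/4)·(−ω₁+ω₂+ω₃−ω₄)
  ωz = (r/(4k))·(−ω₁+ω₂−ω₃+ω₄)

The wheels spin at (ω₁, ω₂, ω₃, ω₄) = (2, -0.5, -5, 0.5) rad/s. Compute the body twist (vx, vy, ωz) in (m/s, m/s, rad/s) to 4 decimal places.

k = lx + ly = 0.18 + 0.1 = 0.2800
ω₁+ω₂+ω₃+ω₄ = -3.0000  →  vx = (0.05/4)·-3.0000 = -0.0375
−ω₁+ω₂+ω₃−ω₄ = -8.0000  →  vy = (0.05/4)·-8.0000 = -0.1000
−ω₁+ω₂−ω₃+ω₄ = 3.0000  →  ωz = (0.05/1.1200)·3.0000 = 0.1339

(-0.0375, -0.1000, 0.1339)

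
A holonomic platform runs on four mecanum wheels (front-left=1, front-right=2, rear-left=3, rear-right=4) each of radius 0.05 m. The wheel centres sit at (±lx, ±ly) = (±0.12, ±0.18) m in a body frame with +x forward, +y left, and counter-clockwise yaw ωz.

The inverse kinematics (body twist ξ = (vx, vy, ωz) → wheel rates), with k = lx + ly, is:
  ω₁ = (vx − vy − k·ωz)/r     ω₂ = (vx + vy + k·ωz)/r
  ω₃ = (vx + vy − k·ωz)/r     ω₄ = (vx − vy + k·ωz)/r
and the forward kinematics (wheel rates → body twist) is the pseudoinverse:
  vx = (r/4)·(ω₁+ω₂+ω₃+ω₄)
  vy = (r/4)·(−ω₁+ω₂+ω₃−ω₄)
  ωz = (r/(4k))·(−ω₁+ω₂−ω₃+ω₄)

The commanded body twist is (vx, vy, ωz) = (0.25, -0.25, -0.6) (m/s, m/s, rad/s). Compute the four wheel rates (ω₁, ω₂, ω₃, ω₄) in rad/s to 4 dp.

(13.6000, -3.6000, 3.6000, 6.4000)

k = lx + ly = 0.12 + 0.18 = 0.3000;  k·ωz = 0.3000·-0.6 = -0.1800
ω₁ (FL) = (vx − vy − k·ωz)/r = 0.6800/0.05 = 13.6000
ω₂ (FR) = (vx + vy + k·ωz)/r = -0.1800/0.05 = -3.6000
ω₃ (RL) = (vx + vy − k·ωz)/r = 0.1800/0.05 = 3.6000
ω₄ (RR) = (vx − vy + k·ωz)/r = 0.3200/0.05 = 6.4000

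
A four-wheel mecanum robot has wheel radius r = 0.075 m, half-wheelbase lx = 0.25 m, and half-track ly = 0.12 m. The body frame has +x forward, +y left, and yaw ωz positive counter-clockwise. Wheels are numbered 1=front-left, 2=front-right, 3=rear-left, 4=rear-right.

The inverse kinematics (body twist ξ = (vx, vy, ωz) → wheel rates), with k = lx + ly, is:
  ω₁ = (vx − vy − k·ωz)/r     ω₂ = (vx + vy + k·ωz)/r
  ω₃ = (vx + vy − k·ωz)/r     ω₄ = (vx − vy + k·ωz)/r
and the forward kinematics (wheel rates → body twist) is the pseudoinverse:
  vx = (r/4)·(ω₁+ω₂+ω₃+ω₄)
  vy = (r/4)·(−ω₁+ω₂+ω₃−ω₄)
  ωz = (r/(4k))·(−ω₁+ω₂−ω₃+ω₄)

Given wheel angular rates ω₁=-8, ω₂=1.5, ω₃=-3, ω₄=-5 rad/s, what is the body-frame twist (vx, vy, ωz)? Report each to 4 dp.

(-0.2719, 0.2156, 0.3801)

k = lx + ly = 0.25 + 0.12 = 0.3700
ω₁+ω₂+ω₃+ω₄ = -14.5000  →  vx = (0.075/4)·-14.5000 = -0.2719
−ω₁+ω₂+ω₃−ω₄ = 11.5000  →  vy = (0.075/4)·11.5000 = 0.2156
−ω₁+ω₂−ω₃+ω₄ = 7.5000  →  ωz = (0.075/1.4800)·7.5000 = 0.3801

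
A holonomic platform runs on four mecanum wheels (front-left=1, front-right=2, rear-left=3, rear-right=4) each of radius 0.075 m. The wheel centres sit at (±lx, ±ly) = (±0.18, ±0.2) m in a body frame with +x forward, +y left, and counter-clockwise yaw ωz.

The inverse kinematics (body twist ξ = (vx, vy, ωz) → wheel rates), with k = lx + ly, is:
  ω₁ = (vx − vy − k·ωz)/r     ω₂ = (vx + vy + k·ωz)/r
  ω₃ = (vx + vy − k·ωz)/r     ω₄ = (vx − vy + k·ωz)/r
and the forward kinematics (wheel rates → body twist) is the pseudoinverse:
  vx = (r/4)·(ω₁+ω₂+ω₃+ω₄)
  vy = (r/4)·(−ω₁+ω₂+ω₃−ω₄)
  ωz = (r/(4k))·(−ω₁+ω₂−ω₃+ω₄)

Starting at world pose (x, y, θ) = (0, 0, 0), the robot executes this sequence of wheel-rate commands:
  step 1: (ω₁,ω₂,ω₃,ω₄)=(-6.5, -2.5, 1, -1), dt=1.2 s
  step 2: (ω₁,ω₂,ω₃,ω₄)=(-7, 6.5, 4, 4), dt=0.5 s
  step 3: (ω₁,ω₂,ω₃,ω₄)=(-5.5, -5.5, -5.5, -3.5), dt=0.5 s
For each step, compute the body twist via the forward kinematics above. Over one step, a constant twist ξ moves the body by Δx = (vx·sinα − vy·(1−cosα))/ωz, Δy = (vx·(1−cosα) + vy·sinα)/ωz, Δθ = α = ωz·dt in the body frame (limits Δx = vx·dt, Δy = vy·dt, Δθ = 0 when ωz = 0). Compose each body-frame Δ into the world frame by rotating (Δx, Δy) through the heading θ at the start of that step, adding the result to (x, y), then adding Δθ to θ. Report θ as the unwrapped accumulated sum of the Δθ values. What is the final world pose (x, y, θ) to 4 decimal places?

(-0.3363, 0.1607, 0.5008)

step 1: ξ=(vx,vy,ωz)=(-0.1688, 0.1125, 0.0987), dt=1.2 → body Δ=(-0.2100, 0.1227, 0.1184) → world pose (-0.2100, 0.1227, 0.1184)
step 2: ξ=(vx,vy,ωz)=(0.1406, 0.2531, 0.6661), dt=0.5 → body Δ=(0.0481, 0.1358, 0.3331) → world pose (-0.1783, 0.2633, 0.4515)
step 3: ξ=(vx,vy,ωz)=(-0.3750, -0.0375, 0.0987), dt=0.5 → body Δ=(-0.1870, -0.0234, 0.0493) → world pose (-0.3363, 0.1607, 0.5008)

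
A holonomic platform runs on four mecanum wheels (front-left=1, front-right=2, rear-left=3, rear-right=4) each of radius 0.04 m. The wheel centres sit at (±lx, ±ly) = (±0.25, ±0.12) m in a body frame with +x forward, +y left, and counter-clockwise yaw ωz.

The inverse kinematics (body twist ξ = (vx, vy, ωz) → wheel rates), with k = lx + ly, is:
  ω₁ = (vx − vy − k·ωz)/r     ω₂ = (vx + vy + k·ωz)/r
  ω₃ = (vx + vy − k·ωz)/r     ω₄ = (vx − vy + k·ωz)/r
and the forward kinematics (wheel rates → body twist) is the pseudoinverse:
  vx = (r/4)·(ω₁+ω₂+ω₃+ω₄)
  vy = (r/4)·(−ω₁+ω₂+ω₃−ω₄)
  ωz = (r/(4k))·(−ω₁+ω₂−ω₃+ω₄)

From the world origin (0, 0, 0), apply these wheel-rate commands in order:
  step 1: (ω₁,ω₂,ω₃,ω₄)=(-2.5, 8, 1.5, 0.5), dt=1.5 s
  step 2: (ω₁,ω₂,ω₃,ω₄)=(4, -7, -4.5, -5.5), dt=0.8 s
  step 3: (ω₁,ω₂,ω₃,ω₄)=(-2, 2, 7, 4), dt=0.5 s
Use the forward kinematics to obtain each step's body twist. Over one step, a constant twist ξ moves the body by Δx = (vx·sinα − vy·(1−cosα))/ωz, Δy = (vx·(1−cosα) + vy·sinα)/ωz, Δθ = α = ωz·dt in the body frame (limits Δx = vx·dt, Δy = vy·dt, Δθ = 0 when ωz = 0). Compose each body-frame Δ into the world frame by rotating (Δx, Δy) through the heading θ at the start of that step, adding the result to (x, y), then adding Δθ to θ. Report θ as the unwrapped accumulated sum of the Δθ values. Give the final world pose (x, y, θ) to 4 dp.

step 1: ξ=(vx,vy,ωz)=(0.0750, 0.1150, 0.2568), dt=1.5 → body Δ=(0.0769, 0.1897, 0.3851) → world pose (0.0769, 0.1897, 0.3851)
step 2: ξ=(vx,vy,ωz)=(-0.1300, -0.1000, -0.3243), dt=0.8 → body Δ=(-0.1132, -0.0657, -0.2595) → world pose (-0.0033, 0.0863, 0.1257)
step 3: ξ=(vx,vy,ωz)=(0.1100, 0.0700, 0.0270), dt=0.5 → body Δ=(0.0548, 0.0354, 0.0135) → world pose (0.0466, 0.1282, 0.1392)

(0.0466, 0.1282, 0.1392)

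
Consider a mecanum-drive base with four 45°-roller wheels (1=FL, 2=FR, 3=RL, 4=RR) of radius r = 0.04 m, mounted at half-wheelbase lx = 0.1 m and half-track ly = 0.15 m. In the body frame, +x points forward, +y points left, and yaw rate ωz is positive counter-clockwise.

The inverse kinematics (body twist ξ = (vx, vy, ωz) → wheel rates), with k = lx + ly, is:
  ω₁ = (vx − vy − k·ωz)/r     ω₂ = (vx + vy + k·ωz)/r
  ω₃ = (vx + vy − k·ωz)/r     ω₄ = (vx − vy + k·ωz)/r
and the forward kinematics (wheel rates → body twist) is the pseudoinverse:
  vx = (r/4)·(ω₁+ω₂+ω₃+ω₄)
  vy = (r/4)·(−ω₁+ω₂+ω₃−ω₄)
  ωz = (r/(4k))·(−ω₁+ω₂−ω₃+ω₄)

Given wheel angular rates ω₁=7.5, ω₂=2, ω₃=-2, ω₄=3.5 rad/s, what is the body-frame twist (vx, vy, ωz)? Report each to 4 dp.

(0.1100, -0.1100, 0.0000)

k = lx + ly = 0.1 + 0.15 = 0.2500
ω₁+ω₂+ω₃+ω₄ = 11.0000  →  vx = (0.04/4)·11.0000 = 0.1100
−ω₁+ω₂+ω₃−ω₄ = -11.0000  →  vy = (0.04/4)·-11.0000 = -0.1100
−ω₁+ω₂−ω₃+ω₄ = 0.0000  →  ωz = (0.04/1.0000)·0.0000 = 0.0000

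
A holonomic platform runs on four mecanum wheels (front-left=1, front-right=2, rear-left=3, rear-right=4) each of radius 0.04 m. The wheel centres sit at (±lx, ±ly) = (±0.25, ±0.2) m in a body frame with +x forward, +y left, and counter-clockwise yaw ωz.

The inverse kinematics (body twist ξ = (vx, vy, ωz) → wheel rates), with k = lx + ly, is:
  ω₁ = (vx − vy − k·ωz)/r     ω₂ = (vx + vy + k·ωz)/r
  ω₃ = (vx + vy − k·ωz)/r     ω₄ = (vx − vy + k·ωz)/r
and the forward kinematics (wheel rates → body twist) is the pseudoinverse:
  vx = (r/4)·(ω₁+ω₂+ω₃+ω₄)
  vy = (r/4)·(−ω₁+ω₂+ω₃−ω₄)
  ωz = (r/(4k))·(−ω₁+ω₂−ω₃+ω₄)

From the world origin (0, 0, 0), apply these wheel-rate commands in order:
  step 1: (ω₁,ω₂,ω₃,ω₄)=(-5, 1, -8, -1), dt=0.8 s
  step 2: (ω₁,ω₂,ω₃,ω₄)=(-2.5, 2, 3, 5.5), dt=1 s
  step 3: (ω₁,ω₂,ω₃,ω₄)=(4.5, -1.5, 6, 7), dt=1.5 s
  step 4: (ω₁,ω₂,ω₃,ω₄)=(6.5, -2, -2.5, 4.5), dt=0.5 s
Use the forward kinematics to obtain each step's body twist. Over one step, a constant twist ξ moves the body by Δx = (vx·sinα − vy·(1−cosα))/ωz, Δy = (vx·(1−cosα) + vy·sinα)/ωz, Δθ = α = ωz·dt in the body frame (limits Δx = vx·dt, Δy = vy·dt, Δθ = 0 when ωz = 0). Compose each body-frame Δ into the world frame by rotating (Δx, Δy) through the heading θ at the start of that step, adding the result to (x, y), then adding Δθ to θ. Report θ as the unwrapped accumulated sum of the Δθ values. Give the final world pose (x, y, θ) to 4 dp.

(0.2761, -0.0740, 0.2033)

step 1: ξ=(vx,vy,ωz)=(-0.1300, -0.0100, 0.2889), dt=0.8 → body Δ=(-0.1022, -0.0199, 0.2311) → world pose (-0.1022, -0.0199, 0.2311)
step 2: ξ=(vx,vy,ωz)=(0.0800, 0.0200, 0.1556), dt=1.0 → body Δ=(0.0781, 0.0261, 0.1556) → world pose (-0.0321, 0.0234, 0.3867)
step 3: ξ=(vx,vy,ωz)=(0.1600, -0.0700, -0.1111), dt=1.5 → body Δ=(0.2302, -0.1245, -0.1667) → world pose (0.2280, -0.0050, 0.2200)
step 4: ξ=(vx,vy,ωz)=(0.0650, -0.1550, -0.0333), dt=0.5 → body Δ=(0.0319, -0.0778, -0.0167) → world pose (0.2761, -0.0740, 0.2033)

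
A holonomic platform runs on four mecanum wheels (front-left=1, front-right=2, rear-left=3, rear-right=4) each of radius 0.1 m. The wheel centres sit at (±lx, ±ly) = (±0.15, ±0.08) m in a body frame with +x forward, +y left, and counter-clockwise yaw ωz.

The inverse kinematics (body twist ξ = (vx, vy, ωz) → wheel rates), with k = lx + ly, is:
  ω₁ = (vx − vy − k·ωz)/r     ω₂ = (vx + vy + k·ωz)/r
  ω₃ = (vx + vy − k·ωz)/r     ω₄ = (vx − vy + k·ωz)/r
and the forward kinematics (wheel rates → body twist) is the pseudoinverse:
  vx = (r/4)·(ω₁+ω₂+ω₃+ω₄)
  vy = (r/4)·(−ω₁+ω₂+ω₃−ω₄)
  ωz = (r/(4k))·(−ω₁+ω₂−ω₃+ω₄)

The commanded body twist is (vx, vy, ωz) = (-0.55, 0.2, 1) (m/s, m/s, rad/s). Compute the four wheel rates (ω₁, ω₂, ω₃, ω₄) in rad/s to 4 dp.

k = lx + ly = 0.15 + 0.08 = 0.2300;  k·ωz = 0.2300·1 = 0.2300
ω₁ (FL) = (vx − vy − k·ωz)/r = -0.9800/0.1 = -9.8000
ω₂ (FR) = (vx + vy + k·ωz)/r = -0.1200/0.1 = -1.2000
ω₃ (RL) = (vx + vy − k·ωz)/r = -0.5800/0.1 = -5.8000
ω₄ (RR) = (vx − vy + k·ωz)/r = -0.5200/0.1 = -5.2000

(-9.8000, -1.2000, -5.8000, -5.2000)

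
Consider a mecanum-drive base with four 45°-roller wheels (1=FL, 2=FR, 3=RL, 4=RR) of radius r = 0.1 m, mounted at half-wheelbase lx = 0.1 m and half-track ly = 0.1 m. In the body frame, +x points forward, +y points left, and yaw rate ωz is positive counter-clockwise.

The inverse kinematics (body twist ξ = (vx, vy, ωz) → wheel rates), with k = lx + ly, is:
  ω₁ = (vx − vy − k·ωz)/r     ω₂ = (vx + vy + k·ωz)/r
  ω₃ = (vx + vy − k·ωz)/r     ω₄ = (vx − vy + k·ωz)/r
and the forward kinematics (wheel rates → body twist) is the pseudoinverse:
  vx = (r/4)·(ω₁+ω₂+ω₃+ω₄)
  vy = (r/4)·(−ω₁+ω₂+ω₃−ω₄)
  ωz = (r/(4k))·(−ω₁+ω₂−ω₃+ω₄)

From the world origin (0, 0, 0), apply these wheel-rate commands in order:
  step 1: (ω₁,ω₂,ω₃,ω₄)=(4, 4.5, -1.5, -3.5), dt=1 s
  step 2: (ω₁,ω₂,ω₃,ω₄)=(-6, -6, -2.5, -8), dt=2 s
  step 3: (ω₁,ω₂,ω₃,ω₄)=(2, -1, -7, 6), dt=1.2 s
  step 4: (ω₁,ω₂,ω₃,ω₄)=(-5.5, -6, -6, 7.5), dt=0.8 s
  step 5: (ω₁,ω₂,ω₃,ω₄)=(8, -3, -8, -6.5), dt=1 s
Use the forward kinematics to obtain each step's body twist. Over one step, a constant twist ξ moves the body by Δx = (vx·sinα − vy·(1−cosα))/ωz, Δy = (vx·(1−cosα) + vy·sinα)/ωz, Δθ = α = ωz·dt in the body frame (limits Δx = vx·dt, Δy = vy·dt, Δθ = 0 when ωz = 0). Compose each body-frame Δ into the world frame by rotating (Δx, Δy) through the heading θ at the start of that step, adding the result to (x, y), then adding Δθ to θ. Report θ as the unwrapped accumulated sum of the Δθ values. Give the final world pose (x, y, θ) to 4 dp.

step 1: ξ=(vx,vy,ωz)=(0.0875, 0.0625, -0.1875), dt=1.0 → body Δ=(0.0928, 0.0540, -0.1875) → world pose (0.0928, 0.0540, -0.1875)
step 2: ξ=(vx,vy,ωz)=(-0.5625, 0.1375, -0.6875), dt=2.0 → body Δ=(-0.6415, 0.8552, -1.3750) → world pose (-0.3780, 1.0137, -1.5625)
step 3: ξ=(vx,vy,ωz)=(0.0000, -0.4000, 1.2500), dt=1.2 → body Δ=(0.2974, -0.3192, 1.5000) → world pose (-0.6947, 0.7137, -0.0625)
step 4: ξ=(vx,vy,ωz)=(-0.2500, -0.3500, 1.6250), dt=0.8 → body Δ=(0.0095, -0.3202, 1.3000) → world pose (-0.7052, 0.3935, 1.2375)
step 5: ξ=(vx,vy,ωz)=(-0.2375, -0.3125, -1.1875), dt=1.0 → body Δ=(-0.3502, -0.1189, -1.1875) → world pose (-0.7075, 0.0237, 0.0500)

(-0.7075, 0.0237, 0.0500)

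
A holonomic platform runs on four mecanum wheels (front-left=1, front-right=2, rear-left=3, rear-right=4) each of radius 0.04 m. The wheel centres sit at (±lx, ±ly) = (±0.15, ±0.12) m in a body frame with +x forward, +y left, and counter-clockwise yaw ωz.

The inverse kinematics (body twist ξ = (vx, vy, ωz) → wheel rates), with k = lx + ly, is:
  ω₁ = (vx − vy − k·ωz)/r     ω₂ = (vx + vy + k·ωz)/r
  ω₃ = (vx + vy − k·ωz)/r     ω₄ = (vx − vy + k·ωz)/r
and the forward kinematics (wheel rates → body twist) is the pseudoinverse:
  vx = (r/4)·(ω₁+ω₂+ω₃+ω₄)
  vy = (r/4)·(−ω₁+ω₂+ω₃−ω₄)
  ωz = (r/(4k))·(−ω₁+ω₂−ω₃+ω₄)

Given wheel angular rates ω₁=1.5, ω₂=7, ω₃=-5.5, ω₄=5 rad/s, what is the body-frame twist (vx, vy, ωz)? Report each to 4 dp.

(0.0800, -0.0500, 0.5926)

k = lx + ly = 0.15 + 0.12 = 0.2700
ω₁+ω₂+ω₃+ω₄ = 8.0000  →  vx = (0.04/4)·8.0000 = 0.0800
−ω₁+ω₂+ω₃−ω₄ = -5.0000  →  vy = (0.04/4)·-5.0000 = -0.0500
−ω₁+ω₂−ω₃+ω₄ = 16.0000  →  ωz = (0.04/1.0800)·16.0000 = 0.5926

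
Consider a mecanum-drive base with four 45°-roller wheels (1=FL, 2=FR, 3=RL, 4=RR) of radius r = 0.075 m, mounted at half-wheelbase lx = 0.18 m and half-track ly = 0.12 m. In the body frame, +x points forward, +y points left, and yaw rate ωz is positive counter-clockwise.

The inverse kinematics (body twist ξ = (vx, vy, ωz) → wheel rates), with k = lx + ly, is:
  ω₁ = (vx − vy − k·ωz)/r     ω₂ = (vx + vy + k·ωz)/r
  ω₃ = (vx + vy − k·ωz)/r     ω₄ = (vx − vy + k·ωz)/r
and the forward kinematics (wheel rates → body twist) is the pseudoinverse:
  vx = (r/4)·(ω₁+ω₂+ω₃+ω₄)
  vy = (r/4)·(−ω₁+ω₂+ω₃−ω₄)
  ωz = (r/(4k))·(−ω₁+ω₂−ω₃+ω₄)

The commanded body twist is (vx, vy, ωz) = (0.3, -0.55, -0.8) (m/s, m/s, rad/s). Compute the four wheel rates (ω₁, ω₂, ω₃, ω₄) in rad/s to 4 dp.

(14.5333, -6.5333, -0.1333, 8.1333)

k = lx + ly = 0.18 + 0.12 = 0.3000;  k·ωz = 0.3000·-0.8 = -0.2400
ω₁ (FL) = (vx − vy − k·ωz)/r = 1.0900/0.075 = 14.5333
ω₂ (FR) = (vx + vy + k·ωz)/r = -0.4900/0.075 = -6.5333
ω₃ (RL) = (vx + vy − k·ωz)/r = -0.0100/0.075 = -0.1333
ω₄ (RR) = (vx − vy + k·ωz)/r = 0.6100/0.075 = 8.1333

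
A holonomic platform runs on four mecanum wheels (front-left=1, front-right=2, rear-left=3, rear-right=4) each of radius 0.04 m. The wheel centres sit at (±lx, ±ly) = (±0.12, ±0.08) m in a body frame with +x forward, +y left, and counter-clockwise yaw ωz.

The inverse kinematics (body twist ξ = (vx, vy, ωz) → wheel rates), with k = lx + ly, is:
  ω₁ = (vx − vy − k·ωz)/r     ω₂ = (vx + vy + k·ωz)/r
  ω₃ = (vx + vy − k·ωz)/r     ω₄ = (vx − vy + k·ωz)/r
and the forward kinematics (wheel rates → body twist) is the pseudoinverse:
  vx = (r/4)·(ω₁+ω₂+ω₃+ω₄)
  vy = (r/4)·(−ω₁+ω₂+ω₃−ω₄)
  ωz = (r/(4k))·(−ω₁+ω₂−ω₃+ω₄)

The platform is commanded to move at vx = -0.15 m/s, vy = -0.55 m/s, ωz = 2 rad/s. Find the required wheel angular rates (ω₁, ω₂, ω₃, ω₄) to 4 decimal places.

k = lx + ly = 0.12 + 0.08 = 0.2000;  k·ωz = 0.2000·2 = 0.4000
ω₁ (FL) = (vx − vy − k·ωz)/r = 0.0000/0.04 = 0.0000
ω₂ (FR) = (vx + vy + k·ωz)/r = -0.3000/0.04 = -7.5000
ω₃ (RL) = (vx + vy − k·ωz)/r = -1.1000/0.04 = -27.5000
ω₄ (RR) = (vx − vy + k·ωz)/r = 0.8000/0.04 = 20.0000

(0.0000, -7.5000, -27.5000, 20.0000)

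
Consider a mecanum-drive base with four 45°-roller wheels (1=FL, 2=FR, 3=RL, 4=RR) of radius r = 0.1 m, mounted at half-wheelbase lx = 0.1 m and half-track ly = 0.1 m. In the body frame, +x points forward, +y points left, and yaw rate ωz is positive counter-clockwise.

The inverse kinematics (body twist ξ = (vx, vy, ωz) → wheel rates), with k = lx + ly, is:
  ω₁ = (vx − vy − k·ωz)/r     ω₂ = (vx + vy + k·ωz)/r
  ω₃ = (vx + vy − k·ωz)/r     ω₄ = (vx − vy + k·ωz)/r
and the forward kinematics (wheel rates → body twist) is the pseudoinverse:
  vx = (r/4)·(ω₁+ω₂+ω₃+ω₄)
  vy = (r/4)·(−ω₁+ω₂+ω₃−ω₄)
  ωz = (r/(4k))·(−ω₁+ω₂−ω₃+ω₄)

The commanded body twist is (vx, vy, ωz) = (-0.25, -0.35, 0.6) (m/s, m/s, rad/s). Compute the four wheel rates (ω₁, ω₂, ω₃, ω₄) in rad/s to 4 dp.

(-0.2000, -4.8000, -7.2000, 2.2000)

k = lx + ly = 0.1 + 0.1 = 0.2000;  k·ωz = 0.2000·0.6 = 0.1200
ω₁ (FL) = (vx − vy − k·ωz)/r = -0.0200/0.1 = -0.2000
ω₂ (FR) = (vx + vy + k·ωz)/r = -0.4800/0.1 = -4.8000
ω₃ (RL) = (vx + vy − k·ωz)/r = -0.7200/0.1 = -7.2000
ω₄ (RR) = (vx − vy + k·ωz)/r = 0.2200/0.1 = 2.2000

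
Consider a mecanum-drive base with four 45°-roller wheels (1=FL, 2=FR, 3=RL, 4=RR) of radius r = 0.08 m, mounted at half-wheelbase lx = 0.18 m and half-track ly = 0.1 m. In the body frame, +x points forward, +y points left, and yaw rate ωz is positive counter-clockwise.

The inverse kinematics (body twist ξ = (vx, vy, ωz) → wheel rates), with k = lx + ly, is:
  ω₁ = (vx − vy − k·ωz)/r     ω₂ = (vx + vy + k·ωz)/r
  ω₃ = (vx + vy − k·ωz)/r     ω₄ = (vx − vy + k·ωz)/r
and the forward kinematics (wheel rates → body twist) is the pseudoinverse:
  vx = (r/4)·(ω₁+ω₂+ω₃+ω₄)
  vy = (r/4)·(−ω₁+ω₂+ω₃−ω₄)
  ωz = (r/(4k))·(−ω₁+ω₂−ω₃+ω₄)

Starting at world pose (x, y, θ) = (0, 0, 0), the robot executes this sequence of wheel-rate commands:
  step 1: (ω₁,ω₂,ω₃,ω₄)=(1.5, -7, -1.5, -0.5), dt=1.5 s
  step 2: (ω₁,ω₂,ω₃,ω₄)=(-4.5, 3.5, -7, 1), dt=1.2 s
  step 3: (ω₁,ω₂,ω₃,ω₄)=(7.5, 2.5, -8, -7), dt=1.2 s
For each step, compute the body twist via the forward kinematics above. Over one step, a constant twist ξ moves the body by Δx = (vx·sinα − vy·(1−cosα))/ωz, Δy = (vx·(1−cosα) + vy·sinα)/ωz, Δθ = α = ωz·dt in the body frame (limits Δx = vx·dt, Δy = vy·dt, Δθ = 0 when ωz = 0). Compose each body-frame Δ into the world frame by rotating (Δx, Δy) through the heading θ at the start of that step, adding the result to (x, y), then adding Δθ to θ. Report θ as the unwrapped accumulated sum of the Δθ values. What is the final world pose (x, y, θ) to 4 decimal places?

step 1: ξ=(vx,vy,ωz)=(-0.1500, -0.1900, -0.5357), dt=1.5 → body Δ=(-0.3100, -0.1697, -0.8036) → world pose (-0.3100, -0.1697, -0.8036)
step 2: ξ=(vx,vy,ωz)=(-0.1400, 0.0000, 1.1429), dt=1.2 → body Δ=(-0.1201, -0.0982, 1.3714) → world pose (-0.4641, -0.1514, 0.5679)
step 3: ξ=(vx,vy,ωz)=(-0.1000, -0.1200, -0.2857), dt=1.2 → body Δ=(-0.1421, -0.1208, -0.3429) → world pose (-0.5189, -0.3297, 0.2250)

(-0.5189, -0.3297, 0.2250)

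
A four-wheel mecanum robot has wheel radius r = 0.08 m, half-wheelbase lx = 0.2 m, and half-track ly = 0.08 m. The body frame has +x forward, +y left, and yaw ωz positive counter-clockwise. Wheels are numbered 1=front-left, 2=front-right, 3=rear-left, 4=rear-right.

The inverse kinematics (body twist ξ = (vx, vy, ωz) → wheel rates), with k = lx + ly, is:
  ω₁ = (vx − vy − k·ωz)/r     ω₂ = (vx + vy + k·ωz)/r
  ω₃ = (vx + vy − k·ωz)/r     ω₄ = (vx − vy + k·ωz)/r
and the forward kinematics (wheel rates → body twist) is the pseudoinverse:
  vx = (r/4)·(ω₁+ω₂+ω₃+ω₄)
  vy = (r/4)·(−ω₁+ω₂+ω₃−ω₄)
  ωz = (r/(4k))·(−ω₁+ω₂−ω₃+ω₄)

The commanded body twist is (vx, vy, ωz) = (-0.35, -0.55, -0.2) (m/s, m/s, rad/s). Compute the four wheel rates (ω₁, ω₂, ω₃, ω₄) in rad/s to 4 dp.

k = lx + ly = 0.2 + 0.08 = 0.2800;  k·ωz = 0.2800·-0.2 = -0.0560
ω₁ (FL) = (vx − vy − k·ωz)/r = 0.2560/0.08 = 3.2000
ω₂ (FR) = (vx + vy + k·ωz)/r = -0.9560/0.08 = -11.9500
ω₃ (RL) = (vx + vy − k·ωz)/r = -0.8440/0.08 = -10.5500
ω₄ (RR) = (vx − vy + k·ωz)/r = 0.1440/0.08 = 1.8000

(3.2000, -11.9500, -10.5500, 1.8000)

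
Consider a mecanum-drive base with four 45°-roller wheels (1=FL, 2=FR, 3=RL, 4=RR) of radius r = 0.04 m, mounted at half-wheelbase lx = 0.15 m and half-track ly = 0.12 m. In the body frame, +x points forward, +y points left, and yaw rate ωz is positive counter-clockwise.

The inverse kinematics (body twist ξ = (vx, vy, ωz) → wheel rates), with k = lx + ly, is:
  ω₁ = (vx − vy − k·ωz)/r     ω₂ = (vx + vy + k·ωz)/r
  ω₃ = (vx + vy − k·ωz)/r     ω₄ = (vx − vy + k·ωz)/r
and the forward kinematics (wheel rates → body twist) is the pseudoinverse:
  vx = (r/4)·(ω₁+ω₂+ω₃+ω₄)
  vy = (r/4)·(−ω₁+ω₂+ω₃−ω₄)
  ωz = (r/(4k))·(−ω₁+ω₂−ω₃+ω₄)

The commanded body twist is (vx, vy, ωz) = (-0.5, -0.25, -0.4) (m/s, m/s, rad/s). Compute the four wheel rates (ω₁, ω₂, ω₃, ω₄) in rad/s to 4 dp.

k = lx + ly = 0.15 + 0.12 = 0.2700;  k·ωz = 0.2700·-0.4 = -0.1080
ω₁ (FL) = (vx − vy − k·ωz)/r = -0.1420/0.04 = -3.5500
ω₂ (FR) = (vx + vy + k·ωz)/r = -0.8580/0.04 = -21.4500
ω₃ (RL) = (vx + vy − k·ωz)/r = -0.6420/0.04 = -16.0500
ω₄ (RR) = (vx − vy + k·ωz)/r = -0.3580/0.04 = -8.9500

(-3.5500, -21.4500, -16.0500, -8.9500)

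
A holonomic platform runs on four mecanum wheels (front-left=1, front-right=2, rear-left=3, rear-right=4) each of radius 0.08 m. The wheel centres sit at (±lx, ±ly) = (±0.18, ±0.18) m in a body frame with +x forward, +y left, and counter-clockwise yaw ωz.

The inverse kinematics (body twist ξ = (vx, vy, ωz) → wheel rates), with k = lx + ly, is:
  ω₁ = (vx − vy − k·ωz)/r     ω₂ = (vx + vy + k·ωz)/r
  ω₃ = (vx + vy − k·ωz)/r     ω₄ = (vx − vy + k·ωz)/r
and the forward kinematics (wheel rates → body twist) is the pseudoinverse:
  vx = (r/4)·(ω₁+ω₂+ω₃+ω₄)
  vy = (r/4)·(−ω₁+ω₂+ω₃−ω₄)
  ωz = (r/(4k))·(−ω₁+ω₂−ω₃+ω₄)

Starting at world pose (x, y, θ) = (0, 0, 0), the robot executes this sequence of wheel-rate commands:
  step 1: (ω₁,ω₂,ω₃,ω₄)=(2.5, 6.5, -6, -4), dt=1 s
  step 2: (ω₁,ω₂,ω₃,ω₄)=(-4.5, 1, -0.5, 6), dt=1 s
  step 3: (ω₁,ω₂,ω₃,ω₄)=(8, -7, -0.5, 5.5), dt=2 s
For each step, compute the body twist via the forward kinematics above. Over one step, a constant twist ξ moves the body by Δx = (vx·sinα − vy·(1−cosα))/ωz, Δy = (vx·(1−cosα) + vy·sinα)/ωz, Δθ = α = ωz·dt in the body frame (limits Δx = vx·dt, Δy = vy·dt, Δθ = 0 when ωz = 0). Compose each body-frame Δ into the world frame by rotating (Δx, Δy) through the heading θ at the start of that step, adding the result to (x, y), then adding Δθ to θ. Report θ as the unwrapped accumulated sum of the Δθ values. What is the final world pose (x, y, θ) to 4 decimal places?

step 1: ξ=(vx,vy,ωz)=(-0.0200, 0.0400, 0.3333), dt=1.0 → body Δ=(-0.0262, 0.0360, 0.3333) → world pose (-0.0262, 0.0360, 0.3333)
step 2: ξ=(vx,vy,ωz)=(0.0400, -0.0200, 0.6667), dt=1.0 → body Δ=(0.0435, -0.0057, 0.6667) → world pose (0.0168, 0.0448, 1.0000)
step 3: ξ=(vx,vy,ωz)=(0.1200, -0.4200, -0.5000), dt=2.0 → body Δ=(-0.1842, -0.8172, -1.0000) → world pose (0.6049, -0.5517, 0.0000)

(0.6049, -0.5517, 0.0000)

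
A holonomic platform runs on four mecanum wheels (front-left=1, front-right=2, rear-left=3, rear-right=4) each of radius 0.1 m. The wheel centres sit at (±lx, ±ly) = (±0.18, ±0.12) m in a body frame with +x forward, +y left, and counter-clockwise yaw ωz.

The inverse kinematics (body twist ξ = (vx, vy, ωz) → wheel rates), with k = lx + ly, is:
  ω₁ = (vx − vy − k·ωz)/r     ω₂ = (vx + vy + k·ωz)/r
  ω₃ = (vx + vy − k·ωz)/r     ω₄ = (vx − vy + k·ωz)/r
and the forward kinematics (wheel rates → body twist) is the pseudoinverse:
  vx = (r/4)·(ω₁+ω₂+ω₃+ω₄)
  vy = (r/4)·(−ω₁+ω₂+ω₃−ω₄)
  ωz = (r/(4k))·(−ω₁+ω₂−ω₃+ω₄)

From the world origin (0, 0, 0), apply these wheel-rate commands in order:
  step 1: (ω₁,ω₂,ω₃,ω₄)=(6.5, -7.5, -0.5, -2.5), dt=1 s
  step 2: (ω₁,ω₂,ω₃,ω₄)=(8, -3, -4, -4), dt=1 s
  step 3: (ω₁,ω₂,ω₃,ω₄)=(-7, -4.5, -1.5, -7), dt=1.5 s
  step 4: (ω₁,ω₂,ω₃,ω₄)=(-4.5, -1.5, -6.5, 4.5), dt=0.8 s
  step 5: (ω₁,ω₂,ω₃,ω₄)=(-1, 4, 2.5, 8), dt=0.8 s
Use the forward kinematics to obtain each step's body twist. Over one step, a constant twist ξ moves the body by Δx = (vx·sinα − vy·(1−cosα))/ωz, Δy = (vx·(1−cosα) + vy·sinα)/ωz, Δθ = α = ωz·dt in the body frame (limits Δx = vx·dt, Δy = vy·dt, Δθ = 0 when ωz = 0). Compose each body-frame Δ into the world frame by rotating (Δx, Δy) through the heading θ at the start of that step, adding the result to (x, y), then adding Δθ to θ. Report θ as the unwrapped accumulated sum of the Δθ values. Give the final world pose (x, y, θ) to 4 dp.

(0.2809, 0.1769, -0.9917)

step 1: ξ=(vx,vy,ωz)=(-0.1000, -0.3000, -1.3333), dt=1.0 → body Δ=(-0.2450, -0.1613, -1.3333) → world pose (-0.2450, -0.1613, -1.3333)
step 2: ξ=(vx,vy,ωz)=(-0.0750, -0.2750, -0.9167), dt=1.0 → body Δ=(-0.1824, -0.2060, -0.9167) → world pose (-0.4881, -0.0325, -2.2500)
step 3: ξ=(vx,vy,ωz)=(-0.5000, 0.2000, -0.2500), dt=1.5 → body Δ=(-0.6770, 0.4320, -0.3750) → world pose (0.2732, 0.2228, -2.6250)
step 4: ξ=(vx,vy,ωz)=(-0.2000, -0.2000, 1.1667), dt=0.8 → body Δ=(-0.0684, -0.2072, 0.9333) → world pose (0.2304, 0.4367, -1.6917)
step 5: ξ=(vx,vy,ωz)=(0.3375, -0.0125, 0.8750), dt=0.8 → body Δ=(0.2518, 0.0815, 0.7000) → world pose (0.2809, 0.1769, -0.9917)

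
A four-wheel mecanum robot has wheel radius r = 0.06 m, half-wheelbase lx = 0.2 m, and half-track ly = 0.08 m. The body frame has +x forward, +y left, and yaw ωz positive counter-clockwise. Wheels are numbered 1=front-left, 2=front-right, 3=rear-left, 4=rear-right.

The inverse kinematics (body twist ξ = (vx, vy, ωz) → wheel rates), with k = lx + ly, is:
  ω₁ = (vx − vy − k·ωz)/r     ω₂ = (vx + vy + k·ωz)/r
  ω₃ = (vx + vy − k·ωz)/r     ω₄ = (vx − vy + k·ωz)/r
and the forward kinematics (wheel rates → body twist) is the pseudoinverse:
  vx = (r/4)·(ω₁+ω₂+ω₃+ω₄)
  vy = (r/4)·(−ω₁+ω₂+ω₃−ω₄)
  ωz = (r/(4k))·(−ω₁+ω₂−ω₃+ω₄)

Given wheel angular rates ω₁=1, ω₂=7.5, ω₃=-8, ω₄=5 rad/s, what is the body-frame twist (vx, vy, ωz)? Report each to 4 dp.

k = lx + ly = 0.2 + 0.08 = 0.2800
ω₁+ω₂+ω₃+ω₄ = 5.5000  →  vx = (0.06/4)·5.5000 = 0.0825
−ω₁+ω₂+ω₃−ω₄ = -6.5000  →  vy = (0.06/4)·-6.5000 = -0.0975
−ω₁+ω₂−ω₃+ω₄ = 19.5000  →  ωz = (0.06/1.1200)·19.5000 = 1.0446

(0.0825, -0.0975, 1.0446)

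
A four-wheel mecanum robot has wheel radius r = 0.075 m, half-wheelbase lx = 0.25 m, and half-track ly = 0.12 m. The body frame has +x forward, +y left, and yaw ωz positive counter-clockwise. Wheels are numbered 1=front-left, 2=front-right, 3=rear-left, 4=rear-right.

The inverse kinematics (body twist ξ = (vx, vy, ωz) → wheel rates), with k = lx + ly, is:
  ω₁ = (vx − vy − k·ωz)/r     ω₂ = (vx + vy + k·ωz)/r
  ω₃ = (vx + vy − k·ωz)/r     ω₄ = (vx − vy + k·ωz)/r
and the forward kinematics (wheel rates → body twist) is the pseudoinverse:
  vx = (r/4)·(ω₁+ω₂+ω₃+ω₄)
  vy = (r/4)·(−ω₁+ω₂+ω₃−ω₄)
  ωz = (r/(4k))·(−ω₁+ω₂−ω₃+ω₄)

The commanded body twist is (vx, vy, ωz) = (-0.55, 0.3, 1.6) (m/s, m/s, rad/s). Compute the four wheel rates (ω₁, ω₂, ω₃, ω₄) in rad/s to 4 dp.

k = lx + ly = 0.25 + 0.12 = 0.3700;  k·ωz = 0.3700·1.6 = 0.5920
ω₁ (FL) = (vx − vy − k·ωz)/r = -1.4420/0.075 = -19.2267
ω₂ (FR) = (vx + vy + k·ωz)/r = 0.3420/0.075 = 4.5600
ω₃ (RL) = (vx + vy − k·ωz)/r = -0.8420/0.075 = -11.2267
ω₄ (RR) = (vx − vy + k·ωz)/r = -0.2580/0.075 = -3.4400

(-19.2267, 4.5600, -11.2267, -3.4400)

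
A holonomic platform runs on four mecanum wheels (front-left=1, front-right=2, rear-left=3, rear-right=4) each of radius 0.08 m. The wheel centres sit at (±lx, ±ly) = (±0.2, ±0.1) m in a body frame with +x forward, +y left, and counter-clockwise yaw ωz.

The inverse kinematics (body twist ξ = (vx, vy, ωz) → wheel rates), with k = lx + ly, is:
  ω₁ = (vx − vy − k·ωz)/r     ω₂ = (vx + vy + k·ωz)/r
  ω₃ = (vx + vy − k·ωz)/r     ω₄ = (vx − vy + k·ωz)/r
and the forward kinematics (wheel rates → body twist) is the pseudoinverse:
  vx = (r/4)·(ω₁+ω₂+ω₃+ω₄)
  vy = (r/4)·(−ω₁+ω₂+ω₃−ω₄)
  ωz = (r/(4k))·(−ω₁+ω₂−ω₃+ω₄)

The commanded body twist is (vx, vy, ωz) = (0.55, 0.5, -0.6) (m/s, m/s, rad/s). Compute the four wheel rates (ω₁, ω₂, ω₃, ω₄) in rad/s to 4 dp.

(2.8750, 10.8750, 15.3750, -1.6250)

k = lx + ly = 0.2 + 0.1 = 0.3000;  k·ωz = 0.3000·-0.6 = -0.1800
ω₁ (FL) = (vx − vy − k·ωz)/r = 0.2300/0.08 = 2.8750
ω₂ (FR) = (vx + vy + k·ωz)/r = 0.8700/0.08 = 10.8750
ω₃ (RL) = (vx + vy − k·ωz)/r = 1.2300/0.08 = 15.3750
ω₄ (RR) = (vx − vy + k·ωz)/r = -0.1300/0.08 = -1.6250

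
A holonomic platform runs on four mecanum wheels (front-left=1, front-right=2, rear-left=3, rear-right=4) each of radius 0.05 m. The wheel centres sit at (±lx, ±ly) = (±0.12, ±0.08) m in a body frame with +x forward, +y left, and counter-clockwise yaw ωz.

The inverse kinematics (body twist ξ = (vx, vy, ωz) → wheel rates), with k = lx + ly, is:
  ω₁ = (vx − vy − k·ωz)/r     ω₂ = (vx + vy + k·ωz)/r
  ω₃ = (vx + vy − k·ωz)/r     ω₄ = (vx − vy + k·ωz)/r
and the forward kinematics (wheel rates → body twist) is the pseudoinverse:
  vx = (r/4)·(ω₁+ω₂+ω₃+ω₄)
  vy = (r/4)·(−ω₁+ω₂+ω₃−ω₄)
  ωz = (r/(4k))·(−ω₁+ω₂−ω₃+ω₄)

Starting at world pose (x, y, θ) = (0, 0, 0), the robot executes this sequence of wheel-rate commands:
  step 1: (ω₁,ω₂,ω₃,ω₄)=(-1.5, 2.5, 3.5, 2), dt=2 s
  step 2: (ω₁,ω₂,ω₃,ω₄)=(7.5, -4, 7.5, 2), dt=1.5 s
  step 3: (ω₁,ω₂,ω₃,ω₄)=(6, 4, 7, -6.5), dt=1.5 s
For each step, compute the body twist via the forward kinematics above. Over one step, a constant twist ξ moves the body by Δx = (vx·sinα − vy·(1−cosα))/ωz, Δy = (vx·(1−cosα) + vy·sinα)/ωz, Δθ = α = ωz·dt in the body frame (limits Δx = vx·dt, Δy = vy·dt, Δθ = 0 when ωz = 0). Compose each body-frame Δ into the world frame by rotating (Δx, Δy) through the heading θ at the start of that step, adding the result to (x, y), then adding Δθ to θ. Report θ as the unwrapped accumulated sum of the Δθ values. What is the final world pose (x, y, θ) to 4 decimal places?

(0.3876, -0.2773, -2.7344)

step 1: ξ=(vx,vy,ωz)=(0.0813, 0.0688, 0.1562), dt=2.0 → body Δ=(0.1386, 0.1605, 0.3125) → world pose (0.1386, 0.1605, 0.3125)
step 2: ξ=(vx,vy,ωz)=(0.1625, -0.0750, -1.0625), dt=1.5 → body Δ=(0.0807, -0.2270, -1.5938) → world pose (0.2851, -0.0308, -1.2812)
step 3: ξ=(vx,vy,ωz)=(0.1313, 0.1437, -0.9688), dt=1.5 → body Δ=(0.2655, 0.0278, -1.4531) → world pose (0.3876, -0.2773, -2.7344)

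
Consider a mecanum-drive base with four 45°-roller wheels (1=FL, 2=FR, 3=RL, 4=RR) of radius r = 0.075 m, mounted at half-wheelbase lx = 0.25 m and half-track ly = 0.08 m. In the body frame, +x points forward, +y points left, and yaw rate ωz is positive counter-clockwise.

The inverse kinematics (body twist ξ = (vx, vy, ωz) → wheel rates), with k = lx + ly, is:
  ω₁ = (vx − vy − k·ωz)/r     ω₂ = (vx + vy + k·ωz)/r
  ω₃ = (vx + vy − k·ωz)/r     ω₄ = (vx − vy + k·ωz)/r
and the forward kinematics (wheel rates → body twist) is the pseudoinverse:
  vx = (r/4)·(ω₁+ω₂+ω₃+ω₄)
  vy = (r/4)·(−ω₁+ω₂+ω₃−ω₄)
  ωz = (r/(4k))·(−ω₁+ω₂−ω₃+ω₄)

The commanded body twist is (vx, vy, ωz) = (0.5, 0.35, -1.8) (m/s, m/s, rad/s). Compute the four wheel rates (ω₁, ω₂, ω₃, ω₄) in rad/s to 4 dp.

k = lx + ly = 0.25 + 0.08 = 0.3300;  k·ωz = 0.3300·-1.8 = -0.5940
ω₁ (FL) = (vx − vy − k·ωz)/r = 0.7440/0.075 = 9.9200
ω₂ (FR) = (vx + vy + k·ωz)/r = 0.2560/0.075 = 3.4133
ω₃ (RL) = (vx + vy − k·ωz)/r = 1.4440/0.075 = 19.2533
ω₄ (RR) = (vx − vy + k·ωz)/r = -0.4440/0.075 = -5.9200

(9.9200, 3.4133, 19.2533, -5.9200)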